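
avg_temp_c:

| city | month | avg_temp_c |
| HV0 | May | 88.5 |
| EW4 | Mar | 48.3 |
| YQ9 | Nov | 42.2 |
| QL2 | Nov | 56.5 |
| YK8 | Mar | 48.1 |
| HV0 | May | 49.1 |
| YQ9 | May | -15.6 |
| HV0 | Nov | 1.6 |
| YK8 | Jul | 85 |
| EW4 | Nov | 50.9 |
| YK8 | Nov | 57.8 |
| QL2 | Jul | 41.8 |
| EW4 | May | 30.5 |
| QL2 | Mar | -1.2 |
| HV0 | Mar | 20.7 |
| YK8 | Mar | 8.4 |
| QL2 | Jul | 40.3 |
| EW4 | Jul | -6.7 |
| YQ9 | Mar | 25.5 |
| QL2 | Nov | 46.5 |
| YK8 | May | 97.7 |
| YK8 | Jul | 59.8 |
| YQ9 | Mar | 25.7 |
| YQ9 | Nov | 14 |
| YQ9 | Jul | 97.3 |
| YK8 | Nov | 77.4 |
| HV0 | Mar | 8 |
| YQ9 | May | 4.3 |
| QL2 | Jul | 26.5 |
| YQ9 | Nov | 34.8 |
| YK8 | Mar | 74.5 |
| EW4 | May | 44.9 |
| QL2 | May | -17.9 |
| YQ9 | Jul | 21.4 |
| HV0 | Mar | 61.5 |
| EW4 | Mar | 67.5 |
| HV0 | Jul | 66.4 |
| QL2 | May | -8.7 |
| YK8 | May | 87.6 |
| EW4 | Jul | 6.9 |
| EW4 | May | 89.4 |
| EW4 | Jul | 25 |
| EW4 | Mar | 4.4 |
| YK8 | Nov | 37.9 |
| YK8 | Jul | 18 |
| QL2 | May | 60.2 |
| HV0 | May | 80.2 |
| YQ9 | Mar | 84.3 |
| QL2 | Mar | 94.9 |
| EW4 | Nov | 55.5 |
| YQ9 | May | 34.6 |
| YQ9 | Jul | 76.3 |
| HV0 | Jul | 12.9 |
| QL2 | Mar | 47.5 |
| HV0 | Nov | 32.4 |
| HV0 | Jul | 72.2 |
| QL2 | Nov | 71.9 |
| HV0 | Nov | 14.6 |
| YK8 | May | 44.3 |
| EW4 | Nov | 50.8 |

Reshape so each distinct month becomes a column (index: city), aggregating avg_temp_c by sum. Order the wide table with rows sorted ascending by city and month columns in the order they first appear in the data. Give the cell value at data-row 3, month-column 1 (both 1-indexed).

With rows sorted ascending by city, row 3 is city=QL2. month columns in first-appearance order: May, Mar, Nov, Jul; column 1 is May.
Long rows with city=QL2, month=May: -17.9 + -8.7 + 60.2 = 33.6.

33.6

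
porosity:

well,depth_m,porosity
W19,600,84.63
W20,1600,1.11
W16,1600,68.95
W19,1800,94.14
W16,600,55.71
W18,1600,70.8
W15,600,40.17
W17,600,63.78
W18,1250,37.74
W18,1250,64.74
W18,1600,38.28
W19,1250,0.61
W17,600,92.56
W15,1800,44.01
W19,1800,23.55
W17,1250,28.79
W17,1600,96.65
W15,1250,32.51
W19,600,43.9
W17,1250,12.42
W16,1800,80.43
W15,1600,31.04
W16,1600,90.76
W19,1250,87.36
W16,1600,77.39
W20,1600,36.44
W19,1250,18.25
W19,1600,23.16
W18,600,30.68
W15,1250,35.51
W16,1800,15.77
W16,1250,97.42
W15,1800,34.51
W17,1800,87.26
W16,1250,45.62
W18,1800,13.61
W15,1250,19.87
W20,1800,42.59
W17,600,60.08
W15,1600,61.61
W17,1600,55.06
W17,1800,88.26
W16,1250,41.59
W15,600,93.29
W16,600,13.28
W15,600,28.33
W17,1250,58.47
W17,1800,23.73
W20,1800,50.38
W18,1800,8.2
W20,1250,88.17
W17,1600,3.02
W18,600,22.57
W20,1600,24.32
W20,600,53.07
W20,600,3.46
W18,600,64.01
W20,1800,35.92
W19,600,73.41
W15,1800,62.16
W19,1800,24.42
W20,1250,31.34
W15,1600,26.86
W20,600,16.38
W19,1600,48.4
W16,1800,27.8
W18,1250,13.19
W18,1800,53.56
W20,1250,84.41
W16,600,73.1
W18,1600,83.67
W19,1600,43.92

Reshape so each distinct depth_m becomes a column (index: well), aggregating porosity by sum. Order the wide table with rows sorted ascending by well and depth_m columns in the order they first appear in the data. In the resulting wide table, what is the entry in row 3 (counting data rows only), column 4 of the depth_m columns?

With rows sorted ascending by well, row 3 is well=W17. depth_m columns in first-appearance order: 600, 1600, 1800, 1250; column 4 is 1250.
Long rows with well=W17, depth_m=1250: 28.79 + 12.42 + 58.47 = 99.68.

99.68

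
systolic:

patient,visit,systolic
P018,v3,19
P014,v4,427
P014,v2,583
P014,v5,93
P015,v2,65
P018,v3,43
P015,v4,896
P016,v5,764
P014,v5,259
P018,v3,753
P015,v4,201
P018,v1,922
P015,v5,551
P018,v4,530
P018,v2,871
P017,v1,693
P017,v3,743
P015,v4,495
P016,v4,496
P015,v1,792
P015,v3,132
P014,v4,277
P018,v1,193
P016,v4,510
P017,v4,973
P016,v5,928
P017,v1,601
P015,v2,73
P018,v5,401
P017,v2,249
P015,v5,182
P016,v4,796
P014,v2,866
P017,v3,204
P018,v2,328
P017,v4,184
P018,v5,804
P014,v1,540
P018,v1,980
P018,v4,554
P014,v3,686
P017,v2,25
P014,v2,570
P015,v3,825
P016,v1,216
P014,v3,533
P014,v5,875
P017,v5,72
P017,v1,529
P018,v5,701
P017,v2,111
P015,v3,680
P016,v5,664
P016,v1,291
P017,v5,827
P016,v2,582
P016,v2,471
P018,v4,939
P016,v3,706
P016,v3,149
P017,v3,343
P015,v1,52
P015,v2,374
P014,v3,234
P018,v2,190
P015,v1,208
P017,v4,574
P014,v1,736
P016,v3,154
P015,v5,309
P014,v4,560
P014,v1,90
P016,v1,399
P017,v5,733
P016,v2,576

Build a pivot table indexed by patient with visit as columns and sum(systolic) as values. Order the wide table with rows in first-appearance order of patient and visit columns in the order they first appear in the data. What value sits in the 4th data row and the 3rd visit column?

With rows in first-appearance order of patient, row 4 is patient=P016. visit columns in first-appearance order: v3, v4, v2, v5, v1; column 3 is v2.
Long rows with patient=P016, visit=v2: 582 + 471 + 576 = 1629.

1629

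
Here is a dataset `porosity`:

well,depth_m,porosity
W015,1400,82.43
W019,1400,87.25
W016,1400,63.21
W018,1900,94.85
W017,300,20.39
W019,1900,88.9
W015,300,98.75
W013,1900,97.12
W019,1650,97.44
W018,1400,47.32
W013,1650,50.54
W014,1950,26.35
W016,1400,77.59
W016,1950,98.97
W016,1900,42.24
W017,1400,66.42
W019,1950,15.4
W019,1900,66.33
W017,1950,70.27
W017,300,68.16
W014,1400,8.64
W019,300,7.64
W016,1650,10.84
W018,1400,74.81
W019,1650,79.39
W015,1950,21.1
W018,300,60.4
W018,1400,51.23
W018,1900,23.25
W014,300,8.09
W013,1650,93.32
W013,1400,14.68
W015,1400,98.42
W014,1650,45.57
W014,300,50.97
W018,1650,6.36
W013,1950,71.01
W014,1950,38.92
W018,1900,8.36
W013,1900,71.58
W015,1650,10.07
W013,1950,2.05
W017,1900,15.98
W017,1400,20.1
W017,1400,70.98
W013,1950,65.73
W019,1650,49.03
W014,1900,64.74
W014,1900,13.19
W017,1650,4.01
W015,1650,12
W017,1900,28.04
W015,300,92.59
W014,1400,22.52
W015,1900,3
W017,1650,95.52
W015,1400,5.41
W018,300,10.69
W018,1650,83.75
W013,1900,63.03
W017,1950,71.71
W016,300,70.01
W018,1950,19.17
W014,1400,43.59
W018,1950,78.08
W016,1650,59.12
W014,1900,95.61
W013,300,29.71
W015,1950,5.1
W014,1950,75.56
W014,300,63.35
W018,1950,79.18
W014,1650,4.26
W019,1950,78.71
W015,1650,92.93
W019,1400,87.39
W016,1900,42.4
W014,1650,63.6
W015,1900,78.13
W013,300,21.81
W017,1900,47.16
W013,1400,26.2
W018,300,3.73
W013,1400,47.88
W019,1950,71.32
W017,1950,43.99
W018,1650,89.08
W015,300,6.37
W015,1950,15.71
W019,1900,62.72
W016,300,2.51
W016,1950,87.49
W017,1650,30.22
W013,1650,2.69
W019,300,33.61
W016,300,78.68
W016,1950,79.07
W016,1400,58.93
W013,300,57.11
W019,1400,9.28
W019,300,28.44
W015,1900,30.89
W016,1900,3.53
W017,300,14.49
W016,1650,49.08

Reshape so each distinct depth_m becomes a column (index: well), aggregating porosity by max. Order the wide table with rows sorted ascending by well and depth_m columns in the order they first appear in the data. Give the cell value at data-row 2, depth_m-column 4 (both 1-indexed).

With rows sorted ascending by well, row 2 is well=W014. depth_m columns in first-appearance order: 1400, 1900, 300, 1650, 1950; column 4 is 1650.
Long rows with well=W014, depth_m=1650: max(45.57, 4.26, 63.6) = 63.6.

63.6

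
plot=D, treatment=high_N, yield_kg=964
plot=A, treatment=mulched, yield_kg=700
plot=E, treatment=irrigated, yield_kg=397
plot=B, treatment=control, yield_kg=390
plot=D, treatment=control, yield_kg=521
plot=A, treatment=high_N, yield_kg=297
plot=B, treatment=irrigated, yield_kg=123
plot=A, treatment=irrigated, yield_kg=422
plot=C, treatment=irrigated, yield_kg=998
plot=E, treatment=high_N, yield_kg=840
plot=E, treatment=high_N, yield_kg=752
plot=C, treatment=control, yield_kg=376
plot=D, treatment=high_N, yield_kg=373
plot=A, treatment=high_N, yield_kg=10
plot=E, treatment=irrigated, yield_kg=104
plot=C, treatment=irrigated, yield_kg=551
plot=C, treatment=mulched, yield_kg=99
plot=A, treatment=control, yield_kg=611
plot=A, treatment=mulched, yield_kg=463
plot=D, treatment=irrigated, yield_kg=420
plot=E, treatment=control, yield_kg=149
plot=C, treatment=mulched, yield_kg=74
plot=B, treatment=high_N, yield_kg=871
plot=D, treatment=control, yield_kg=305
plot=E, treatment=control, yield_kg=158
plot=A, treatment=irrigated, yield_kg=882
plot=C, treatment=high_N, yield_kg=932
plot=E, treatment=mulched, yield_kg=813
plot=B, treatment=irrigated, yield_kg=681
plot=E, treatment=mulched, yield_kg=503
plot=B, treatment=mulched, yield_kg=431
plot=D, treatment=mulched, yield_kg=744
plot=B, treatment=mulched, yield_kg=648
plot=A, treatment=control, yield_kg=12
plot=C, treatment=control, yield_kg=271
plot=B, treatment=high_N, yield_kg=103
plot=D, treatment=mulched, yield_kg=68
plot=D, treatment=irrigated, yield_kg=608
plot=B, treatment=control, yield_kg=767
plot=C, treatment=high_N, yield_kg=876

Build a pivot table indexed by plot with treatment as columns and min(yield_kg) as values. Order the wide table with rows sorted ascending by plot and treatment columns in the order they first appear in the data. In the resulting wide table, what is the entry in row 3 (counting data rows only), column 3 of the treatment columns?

551

With rows sorted ascending by plot, row 3 is plot=C. treatment columns in first-appearance order: high_N, mulched, irrigated, control; column 3 is irrigated.
Long rows with plot=C, treatment=irrigated: min(998, 551) = 551.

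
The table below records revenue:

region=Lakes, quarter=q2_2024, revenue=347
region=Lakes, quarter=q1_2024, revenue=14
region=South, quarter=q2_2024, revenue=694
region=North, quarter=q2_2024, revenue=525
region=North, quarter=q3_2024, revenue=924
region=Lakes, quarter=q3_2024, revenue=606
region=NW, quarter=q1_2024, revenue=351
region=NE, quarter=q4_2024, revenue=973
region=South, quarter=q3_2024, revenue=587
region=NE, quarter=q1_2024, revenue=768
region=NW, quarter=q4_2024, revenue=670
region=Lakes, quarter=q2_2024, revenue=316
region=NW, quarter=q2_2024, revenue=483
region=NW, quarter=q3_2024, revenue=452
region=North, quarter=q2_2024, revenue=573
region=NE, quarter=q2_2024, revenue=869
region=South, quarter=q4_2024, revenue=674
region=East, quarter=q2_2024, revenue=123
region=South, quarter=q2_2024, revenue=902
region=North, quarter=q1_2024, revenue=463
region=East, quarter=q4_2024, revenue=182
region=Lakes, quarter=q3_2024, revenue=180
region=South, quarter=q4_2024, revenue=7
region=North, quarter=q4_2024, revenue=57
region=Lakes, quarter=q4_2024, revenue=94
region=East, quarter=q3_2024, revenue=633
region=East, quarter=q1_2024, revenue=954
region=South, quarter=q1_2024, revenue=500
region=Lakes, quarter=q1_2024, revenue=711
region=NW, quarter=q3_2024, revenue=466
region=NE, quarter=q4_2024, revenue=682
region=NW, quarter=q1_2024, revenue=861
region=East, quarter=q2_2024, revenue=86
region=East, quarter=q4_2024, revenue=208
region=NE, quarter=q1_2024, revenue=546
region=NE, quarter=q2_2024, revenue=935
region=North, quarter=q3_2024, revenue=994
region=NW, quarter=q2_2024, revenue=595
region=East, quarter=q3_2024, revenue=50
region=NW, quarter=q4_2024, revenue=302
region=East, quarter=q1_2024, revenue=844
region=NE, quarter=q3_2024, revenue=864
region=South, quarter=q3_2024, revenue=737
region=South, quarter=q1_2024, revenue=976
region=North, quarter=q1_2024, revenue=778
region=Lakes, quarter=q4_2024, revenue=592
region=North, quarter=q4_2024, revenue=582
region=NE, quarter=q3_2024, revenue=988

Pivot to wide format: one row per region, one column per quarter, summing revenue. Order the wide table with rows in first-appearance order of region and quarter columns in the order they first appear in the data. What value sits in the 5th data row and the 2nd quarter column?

With rows in first-appearance order of region, row 5 is region=NE. quarter columns in first-appearance order: q2_2024, q1_2024, q3_2024, q4_2024; column 2 is q1_2024.
Long rows with region=NE, quarter=q1_2024: 768 + 546 = 1314.

1314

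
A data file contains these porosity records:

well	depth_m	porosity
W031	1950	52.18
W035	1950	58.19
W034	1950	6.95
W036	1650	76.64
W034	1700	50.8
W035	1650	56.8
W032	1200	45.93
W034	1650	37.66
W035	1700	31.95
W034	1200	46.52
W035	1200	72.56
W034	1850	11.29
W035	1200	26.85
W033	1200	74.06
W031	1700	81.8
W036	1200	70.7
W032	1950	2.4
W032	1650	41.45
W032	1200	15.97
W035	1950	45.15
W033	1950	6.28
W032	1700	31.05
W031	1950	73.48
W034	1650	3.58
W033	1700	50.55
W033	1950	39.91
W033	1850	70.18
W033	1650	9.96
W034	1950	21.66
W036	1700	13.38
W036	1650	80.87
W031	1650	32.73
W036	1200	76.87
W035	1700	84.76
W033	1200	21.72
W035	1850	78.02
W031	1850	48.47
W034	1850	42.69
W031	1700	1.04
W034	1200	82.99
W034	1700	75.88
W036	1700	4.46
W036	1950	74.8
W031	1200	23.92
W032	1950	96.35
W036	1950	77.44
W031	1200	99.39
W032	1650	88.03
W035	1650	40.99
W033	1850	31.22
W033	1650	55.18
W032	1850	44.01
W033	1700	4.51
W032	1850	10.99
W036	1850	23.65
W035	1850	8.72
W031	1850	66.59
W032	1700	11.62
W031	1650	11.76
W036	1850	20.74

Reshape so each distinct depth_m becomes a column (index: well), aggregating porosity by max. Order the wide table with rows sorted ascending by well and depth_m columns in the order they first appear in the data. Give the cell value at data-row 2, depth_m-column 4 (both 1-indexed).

With rows sorted ascending by well, row 2 is well=W032. depth_m columns in first-appearance order: 1950, 1650, 1700, 1200, 1850; column 4 is 1200.
Long rows with well=W032, depth_m=1200: max(45.93, 15.97) = 45.93.

45.93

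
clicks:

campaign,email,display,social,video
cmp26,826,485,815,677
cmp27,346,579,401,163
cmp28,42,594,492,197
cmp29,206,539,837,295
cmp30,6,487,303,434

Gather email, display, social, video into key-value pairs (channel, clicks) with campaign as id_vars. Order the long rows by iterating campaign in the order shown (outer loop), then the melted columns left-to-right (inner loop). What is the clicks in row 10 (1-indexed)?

20 rows total (5 × 4). Row 10: index ⌊(10-1)/4⌋ = 2 into campaign → cmp28; (10-1) mod 4 = 1 into the melted columns → display.
So row 10 is (cmp28, display, 594); clicks = 594.

594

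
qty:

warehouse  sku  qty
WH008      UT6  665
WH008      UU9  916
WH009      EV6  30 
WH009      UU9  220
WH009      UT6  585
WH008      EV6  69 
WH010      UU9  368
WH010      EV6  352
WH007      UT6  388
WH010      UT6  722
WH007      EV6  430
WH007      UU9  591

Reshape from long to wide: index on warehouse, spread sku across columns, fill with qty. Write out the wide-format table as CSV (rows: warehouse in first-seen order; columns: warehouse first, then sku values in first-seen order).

Columns: warehouse plus the 3 distinct sku values (UT6, UU9, EV6).
For example, row WH008 column UT6 takes qty=665 from the long row (WH008, UT6).

warehouse,UT6,UU9,EV6
WH008,665,916,69
WH009,585,220,30
WH010,722,368,352
WH007,388,591,430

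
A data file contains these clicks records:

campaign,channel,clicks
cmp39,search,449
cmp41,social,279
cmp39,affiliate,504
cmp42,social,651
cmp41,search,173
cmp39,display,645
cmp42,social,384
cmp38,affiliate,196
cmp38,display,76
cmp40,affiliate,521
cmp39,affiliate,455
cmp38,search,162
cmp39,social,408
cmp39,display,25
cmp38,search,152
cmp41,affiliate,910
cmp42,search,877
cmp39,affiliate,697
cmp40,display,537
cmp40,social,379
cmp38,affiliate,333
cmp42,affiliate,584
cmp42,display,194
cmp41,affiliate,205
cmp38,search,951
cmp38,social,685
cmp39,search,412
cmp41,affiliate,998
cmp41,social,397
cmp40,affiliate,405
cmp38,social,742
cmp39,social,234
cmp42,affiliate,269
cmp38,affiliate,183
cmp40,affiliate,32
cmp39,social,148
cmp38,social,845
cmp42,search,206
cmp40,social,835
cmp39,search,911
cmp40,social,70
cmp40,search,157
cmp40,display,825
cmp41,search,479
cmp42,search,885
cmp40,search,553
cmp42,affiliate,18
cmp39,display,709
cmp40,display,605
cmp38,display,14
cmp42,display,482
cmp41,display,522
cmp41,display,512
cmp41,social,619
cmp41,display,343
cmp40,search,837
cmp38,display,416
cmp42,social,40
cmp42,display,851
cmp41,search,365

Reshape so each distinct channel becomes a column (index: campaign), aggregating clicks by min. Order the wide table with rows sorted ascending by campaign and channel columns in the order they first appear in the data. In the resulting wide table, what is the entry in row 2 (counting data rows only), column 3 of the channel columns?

455

With rows sorted ascending by campaign, row 2 is campaign=cmp39. channel columns in first-appearance order: search, social, affiliate, display; column 3 is affiliate.
Long rows with campaign=cmp39, channel=affiliate: min(504, 455, 697) = 455.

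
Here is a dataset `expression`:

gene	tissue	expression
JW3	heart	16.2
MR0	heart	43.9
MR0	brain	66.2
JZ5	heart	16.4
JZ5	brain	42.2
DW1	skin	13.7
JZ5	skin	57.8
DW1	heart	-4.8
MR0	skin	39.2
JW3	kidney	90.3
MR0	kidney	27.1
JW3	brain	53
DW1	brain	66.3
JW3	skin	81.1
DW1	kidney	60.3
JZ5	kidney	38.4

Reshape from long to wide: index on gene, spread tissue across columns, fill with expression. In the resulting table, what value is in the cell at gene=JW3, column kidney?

Wide layout: rows indexed by gene, columns are the 4 distinct tissue values (heart, brain, skin, kidney).
Cell (gene=JW3, tissue=kidney) draws from the long row where gene=JW3 and tissue=kidney, which has expression=90.3.

90.3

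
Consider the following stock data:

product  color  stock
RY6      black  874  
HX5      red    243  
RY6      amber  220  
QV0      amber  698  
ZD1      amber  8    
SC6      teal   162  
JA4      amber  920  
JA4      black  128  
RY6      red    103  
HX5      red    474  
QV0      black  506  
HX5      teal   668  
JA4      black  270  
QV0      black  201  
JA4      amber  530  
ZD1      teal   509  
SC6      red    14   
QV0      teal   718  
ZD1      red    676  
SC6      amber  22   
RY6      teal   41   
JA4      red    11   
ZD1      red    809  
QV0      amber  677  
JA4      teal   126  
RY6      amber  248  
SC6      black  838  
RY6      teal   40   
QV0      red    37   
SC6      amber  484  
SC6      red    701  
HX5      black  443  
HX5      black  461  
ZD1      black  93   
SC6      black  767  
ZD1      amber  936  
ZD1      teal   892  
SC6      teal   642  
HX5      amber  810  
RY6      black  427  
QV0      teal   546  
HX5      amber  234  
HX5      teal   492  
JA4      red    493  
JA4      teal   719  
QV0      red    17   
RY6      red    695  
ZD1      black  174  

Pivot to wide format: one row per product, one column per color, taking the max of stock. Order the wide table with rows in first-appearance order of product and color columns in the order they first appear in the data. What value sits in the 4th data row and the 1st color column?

With rows in first-appearance order of product, row 4 is product=ZD1. color columns in first-appearance order: black, red, amber, teal; column 1 is black.
Long rows with product=ZD1, color=black: max(93, 174) = 174.

174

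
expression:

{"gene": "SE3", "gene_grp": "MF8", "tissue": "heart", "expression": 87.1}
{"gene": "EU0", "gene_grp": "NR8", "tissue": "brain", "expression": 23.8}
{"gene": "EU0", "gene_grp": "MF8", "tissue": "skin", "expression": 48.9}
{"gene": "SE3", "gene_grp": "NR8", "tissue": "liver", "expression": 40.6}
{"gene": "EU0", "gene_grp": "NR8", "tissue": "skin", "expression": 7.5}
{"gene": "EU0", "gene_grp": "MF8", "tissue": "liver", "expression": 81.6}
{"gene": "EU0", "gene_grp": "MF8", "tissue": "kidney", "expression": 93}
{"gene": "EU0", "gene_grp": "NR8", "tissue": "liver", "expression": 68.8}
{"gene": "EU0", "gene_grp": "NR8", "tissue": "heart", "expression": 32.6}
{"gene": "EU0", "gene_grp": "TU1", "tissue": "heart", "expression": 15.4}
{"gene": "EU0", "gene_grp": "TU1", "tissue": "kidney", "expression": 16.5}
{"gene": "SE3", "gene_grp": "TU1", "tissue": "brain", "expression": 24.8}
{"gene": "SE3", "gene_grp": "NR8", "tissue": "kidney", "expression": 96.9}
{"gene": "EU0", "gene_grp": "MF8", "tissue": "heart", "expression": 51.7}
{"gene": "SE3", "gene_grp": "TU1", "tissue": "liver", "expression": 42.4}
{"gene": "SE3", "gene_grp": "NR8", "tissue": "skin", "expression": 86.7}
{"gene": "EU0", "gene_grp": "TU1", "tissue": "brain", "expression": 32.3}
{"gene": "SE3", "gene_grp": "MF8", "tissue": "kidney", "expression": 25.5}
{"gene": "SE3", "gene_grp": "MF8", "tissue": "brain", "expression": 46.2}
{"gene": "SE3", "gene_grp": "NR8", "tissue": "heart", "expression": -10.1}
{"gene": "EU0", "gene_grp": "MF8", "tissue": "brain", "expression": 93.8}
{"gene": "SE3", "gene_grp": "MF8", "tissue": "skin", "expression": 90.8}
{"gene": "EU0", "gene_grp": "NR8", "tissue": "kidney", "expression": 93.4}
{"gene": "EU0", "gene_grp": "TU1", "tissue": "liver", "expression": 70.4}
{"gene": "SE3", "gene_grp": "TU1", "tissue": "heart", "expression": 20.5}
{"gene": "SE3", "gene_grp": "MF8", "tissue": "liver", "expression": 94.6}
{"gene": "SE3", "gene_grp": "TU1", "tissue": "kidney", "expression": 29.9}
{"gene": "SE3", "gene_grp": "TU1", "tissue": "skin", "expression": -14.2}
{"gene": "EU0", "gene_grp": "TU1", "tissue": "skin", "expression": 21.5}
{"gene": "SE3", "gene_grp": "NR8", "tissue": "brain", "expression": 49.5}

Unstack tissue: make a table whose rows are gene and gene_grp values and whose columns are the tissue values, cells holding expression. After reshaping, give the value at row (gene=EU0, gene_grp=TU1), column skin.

21.5

Wide layout: rows indexed by gene and gene_grp, columns are the 5 distinct tissue values (heart, brain, skin, liver, kidney).
Cell (gene=EU0, gene_grp=TU1, tissue=skin) draws from the long row where gene=EU0, gene_grp=TU1 and tissue=skin, which has expression=21.5.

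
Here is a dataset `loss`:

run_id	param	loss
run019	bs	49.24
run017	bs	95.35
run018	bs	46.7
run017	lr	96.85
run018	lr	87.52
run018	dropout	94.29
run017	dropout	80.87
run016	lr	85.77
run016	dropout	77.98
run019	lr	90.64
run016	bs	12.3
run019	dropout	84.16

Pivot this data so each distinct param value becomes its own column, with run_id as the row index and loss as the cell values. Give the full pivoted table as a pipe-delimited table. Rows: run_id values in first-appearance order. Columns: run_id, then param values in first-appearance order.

Columns: run_id plus the 3 distinct param values (bs, lr, dropout).
For example, row run019 column bs takes loss=49.24 from the long row (run019, bs).

| run_id | bs | lr | dropout |
| run019 | 49.24 | 90.64 | 84.16 |
| run017 | 95.35 | 96.85 | 80.87 |
| run018 | 46.7 | 87.52 | 94.29 |
| run016 | 12.3 | 85.77 | 77.98 |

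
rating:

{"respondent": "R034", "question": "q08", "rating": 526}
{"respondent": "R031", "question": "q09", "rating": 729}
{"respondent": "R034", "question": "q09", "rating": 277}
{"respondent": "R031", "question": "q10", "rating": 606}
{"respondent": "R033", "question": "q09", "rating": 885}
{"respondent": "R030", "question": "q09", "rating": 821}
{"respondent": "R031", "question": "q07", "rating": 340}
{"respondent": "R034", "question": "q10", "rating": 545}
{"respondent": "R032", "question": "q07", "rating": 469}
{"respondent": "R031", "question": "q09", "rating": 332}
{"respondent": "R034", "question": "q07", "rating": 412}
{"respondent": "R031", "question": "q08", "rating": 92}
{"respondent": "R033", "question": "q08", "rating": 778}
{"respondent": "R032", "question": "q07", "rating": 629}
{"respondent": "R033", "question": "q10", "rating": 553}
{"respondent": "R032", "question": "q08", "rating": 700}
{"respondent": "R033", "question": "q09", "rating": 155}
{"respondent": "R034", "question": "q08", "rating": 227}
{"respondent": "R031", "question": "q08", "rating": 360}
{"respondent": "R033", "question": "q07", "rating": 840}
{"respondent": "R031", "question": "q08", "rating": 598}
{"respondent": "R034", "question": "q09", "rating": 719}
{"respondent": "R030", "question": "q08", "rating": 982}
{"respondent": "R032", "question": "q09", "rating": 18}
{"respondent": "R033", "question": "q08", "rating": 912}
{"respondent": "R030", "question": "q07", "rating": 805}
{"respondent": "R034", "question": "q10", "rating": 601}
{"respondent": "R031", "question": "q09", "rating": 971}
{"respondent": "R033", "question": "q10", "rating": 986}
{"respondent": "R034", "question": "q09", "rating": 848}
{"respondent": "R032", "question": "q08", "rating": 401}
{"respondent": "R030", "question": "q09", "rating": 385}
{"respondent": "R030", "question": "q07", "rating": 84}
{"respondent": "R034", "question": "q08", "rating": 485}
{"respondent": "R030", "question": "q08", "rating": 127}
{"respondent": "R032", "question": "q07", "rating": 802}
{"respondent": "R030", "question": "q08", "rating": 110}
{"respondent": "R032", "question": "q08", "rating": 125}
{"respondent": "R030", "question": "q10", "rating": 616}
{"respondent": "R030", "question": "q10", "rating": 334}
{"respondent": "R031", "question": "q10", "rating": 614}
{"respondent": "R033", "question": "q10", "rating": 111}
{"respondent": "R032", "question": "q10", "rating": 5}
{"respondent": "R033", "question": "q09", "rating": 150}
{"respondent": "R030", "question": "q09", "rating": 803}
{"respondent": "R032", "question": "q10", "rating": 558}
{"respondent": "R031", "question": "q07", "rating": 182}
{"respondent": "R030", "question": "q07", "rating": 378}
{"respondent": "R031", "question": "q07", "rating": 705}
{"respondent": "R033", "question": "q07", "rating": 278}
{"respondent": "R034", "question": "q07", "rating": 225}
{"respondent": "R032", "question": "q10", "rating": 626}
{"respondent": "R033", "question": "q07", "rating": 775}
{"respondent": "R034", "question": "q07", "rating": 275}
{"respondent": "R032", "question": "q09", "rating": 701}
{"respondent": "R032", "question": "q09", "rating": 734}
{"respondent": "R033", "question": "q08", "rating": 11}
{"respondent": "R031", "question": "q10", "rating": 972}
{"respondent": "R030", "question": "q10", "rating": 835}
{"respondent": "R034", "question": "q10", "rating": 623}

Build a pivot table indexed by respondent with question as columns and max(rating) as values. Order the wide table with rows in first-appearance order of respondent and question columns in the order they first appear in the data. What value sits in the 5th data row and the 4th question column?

With rows in first-appearance order of respondent, row 5 is respondent=R032. question columns in first-appearance order: q08, q09, q10, q07; column 4 is q07.
Long rows with respondent=R032, question=q07: max(469, 629, 802) = 802.

802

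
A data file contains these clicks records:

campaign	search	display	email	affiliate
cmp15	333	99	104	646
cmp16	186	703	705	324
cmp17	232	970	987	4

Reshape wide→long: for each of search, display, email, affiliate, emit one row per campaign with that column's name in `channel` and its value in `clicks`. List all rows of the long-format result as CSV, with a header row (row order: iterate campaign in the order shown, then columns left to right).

campaign,channel,clicks
cmp15,search,333
cmp15,display,99
cmp15,email,104
cmp15,affiliate,646
cmp16,search,186
cmp16,display,703
cmp16,email,705
cmp16,affiliate,324
cmp17,search,232
cmp17,display,970
cmp17,email,987
cmp17,affiliate,4

Each (campaign, column) pair becomes one row: 3 × 4 = 12 rows.
For example, (cmp15, search) → clicks=333.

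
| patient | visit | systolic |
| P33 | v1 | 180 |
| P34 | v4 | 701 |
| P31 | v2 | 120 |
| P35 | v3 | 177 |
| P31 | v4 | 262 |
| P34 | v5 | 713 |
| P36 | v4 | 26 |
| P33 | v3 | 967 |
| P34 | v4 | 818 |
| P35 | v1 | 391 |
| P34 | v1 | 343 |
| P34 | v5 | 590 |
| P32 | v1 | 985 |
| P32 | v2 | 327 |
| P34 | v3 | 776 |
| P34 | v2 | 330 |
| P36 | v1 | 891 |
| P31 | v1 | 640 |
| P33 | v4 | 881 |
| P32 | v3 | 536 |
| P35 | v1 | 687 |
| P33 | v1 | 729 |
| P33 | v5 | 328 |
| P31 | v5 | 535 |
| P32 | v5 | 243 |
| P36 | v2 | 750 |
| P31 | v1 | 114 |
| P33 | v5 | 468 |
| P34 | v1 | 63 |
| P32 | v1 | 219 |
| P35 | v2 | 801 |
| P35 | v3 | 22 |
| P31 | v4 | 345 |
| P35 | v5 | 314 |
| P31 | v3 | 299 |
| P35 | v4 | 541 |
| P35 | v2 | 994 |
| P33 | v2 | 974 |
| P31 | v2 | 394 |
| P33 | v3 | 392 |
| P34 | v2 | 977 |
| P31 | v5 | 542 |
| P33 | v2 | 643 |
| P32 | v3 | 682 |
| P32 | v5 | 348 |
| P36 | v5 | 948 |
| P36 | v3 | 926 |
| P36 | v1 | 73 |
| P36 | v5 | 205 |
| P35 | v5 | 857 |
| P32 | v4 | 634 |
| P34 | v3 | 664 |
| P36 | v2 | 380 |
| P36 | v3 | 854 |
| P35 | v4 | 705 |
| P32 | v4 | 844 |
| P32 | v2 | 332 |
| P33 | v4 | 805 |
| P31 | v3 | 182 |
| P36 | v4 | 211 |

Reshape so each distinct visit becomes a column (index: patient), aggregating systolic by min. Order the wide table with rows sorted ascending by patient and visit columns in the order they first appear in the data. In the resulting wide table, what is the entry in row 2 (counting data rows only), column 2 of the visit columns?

With rows sorted ascending by patient, row 2 is patient=P32. visit columns in first-appearance order: v1, v4, v2, v3, v5; column 2 is v4.
Long rows with patient=P32, visit=v4: min(634, 844) = 634.

634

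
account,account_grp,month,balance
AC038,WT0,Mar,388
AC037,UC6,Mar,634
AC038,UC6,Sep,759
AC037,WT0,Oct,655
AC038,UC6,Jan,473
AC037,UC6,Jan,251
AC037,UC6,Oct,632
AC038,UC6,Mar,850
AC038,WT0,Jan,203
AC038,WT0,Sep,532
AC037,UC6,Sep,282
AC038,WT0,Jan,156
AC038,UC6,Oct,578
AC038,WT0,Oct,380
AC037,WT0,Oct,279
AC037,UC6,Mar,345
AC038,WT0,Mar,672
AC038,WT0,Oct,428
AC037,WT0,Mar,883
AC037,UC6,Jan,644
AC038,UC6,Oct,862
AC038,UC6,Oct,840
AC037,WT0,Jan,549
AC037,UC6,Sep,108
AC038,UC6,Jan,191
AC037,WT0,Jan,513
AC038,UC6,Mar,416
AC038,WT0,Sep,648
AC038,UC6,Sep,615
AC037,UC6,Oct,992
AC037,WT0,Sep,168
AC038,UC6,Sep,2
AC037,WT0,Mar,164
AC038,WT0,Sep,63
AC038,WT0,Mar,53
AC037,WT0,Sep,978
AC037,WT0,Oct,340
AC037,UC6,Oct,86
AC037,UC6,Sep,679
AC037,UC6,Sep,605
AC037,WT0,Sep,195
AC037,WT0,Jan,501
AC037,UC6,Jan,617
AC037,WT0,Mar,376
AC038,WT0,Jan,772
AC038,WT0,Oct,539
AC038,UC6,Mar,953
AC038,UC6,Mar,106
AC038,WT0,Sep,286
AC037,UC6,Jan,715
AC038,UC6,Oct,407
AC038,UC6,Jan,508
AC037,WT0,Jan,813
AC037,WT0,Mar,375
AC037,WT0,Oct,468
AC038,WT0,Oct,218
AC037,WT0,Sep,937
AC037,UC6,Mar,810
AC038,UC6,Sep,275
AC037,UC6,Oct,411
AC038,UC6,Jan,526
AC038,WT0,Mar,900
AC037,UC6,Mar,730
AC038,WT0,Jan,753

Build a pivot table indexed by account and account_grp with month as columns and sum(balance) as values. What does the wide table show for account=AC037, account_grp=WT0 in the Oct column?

Rows with account=AC037, account_grp=WT0 and month=Oct: balance values are 655, 279, 340, 468.
655 + 279 + 340 + 468 = 1742.

1742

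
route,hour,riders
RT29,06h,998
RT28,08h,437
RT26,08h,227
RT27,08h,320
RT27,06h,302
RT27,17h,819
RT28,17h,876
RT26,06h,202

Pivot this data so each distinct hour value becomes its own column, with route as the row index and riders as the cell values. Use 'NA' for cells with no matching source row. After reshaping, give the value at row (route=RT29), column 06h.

998

The long row with route=RT29, hour=06h has riders=998.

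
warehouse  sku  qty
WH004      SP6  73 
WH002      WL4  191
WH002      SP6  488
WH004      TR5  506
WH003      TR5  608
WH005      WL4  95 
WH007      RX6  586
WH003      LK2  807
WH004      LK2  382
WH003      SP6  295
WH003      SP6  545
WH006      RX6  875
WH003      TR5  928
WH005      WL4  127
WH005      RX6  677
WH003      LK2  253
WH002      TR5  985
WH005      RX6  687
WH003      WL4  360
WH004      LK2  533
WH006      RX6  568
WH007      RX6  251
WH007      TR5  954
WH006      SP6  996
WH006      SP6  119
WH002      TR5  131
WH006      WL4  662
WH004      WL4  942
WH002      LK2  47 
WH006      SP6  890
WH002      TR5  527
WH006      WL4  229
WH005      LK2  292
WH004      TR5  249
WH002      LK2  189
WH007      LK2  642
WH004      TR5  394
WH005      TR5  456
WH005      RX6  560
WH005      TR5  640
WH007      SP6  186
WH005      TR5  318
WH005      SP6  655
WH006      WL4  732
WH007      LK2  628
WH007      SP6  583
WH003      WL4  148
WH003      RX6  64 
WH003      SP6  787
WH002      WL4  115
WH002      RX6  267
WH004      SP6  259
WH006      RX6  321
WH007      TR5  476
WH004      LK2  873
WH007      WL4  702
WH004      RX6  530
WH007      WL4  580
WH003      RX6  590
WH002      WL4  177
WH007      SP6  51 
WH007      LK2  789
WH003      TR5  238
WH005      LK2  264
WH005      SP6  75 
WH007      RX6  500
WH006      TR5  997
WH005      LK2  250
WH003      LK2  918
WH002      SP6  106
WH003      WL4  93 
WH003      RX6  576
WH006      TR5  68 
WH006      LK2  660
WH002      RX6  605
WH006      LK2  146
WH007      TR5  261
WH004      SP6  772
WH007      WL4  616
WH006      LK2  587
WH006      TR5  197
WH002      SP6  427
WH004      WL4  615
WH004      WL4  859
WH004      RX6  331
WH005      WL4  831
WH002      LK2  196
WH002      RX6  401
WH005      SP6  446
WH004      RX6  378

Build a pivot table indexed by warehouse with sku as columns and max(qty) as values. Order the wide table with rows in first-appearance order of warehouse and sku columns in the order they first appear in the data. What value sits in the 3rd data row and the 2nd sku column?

360

With rows in first-appearance order of warehouse, row 3 is warehouse=WH003. sku columns in first-appearance order: SP6, WL4, TR5, RX6, LK2; column 2 is WL4.
Long rows with warehouse=WH003, sku=WL4: max(360, 148, 93) = 360.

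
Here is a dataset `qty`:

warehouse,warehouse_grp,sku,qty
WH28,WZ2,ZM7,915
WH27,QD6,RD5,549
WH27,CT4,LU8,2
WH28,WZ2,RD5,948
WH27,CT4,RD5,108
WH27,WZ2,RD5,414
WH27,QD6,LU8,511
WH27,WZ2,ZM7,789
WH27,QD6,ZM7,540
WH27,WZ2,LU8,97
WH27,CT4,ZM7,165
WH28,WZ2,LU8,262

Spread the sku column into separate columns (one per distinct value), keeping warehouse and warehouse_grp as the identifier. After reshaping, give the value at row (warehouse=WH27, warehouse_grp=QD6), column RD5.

Wide layout: rows indexed by warehouse and warehouse_grp, columns are the 3 distinct sku values (ZM7, RD5, LU8).
Cell (warehouse=WH27, warehouse_grp=QD6, sku=RD5) draws from the long row where warehouse=WH27, warehouse_grp=QD6 and sku=RD5, which has qty=549.

549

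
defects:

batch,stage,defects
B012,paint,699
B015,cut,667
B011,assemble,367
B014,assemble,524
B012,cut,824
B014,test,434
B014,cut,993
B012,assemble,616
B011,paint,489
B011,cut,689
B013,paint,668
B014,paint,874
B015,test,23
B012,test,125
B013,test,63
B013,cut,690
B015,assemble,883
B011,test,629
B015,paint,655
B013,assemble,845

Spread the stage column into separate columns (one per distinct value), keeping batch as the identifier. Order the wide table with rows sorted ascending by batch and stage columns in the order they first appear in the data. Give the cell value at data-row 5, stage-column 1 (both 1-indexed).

655

With rows sorted ascending by batch, row 5 is batch=B015. stage columns in first-appearance order: paint, cut, assemble, test; column 1 is paint.
Long rows with batch=B015, stage=paint: defects = 655.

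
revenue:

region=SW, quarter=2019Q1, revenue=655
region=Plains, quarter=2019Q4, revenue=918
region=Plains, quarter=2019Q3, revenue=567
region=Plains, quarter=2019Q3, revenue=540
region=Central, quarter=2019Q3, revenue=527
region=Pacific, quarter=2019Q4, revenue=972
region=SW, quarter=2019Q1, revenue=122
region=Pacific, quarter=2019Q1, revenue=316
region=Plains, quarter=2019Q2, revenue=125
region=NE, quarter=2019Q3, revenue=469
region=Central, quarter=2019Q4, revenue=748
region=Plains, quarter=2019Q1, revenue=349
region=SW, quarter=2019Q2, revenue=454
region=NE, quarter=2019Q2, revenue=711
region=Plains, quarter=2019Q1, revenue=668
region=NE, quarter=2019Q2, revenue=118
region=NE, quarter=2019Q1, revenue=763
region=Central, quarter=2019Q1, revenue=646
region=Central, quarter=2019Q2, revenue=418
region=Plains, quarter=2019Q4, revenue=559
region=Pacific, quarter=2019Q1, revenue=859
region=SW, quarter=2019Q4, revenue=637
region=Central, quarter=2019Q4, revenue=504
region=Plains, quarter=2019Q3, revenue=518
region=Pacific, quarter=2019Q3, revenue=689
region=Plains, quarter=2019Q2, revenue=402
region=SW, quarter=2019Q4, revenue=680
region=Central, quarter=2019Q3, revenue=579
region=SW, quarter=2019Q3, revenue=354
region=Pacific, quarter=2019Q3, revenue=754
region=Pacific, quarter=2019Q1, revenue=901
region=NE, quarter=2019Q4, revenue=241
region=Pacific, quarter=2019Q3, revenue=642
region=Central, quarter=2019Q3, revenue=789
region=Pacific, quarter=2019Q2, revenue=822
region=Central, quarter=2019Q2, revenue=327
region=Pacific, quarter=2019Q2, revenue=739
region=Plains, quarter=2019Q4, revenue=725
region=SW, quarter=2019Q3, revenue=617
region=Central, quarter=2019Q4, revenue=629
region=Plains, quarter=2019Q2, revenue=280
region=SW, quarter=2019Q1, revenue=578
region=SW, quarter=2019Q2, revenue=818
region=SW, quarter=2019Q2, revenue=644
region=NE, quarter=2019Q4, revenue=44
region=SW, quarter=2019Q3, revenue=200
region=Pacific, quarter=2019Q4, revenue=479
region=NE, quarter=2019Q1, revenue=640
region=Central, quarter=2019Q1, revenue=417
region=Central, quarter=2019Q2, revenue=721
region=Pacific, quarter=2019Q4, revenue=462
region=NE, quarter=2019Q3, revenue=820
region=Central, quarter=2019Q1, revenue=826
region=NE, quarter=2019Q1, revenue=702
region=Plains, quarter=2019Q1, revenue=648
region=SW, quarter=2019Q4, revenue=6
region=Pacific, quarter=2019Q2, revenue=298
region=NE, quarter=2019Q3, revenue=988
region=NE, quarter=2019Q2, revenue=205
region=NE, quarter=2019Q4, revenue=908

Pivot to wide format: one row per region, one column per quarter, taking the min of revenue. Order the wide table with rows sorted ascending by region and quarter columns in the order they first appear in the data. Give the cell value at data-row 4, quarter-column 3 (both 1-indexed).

518

With rows sorted ascending by region, row 4 is region=Plains. quarter columns in first-appearance order: 2019Q1, 2019Q4, 2019Q3, 2019Q2; column 3 is 2019Q3.
Long rows with region=Plains, quarter=2019Q3: min(567, 540, 518) = 518.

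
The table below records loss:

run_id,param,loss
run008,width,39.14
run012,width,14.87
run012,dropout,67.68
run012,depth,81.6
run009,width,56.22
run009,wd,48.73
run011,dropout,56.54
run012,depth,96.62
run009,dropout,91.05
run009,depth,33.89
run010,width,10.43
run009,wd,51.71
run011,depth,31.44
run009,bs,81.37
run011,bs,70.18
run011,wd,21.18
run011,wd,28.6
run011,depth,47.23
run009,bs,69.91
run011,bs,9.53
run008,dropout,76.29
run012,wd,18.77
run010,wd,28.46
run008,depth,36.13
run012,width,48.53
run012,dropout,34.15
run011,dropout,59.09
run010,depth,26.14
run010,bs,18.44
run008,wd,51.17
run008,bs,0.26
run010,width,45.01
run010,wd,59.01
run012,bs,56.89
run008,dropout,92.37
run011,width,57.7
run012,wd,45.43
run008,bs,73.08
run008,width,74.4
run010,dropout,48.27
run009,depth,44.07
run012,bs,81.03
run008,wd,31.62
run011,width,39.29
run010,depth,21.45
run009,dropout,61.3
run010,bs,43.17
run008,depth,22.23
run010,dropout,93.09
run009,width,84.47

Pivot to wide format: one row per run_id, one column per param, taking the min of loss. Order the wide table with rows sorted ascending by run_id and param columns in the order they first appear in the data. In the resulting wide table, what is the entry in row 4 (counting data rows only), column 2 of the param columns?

With rows sorted ascending by run_id, row 4 is run_id=run011. param columns in first-appearance order: width, dropout, depth, wd, bs; column 2 is dropout.
Long rows with run_id=run011, param=dropout: min(56.54, 59.09) = 56.54.

56.54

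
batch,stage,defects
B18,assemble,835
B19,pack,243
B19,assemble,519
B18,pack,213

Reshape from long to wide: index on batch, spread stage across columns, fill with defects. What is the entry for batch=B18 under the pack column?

Wide layout: rows indexed by batch, columns are the 2 distinct stage values (assemble, pack).
Cell (batch=B18, stage=pack) draws from the long row where batch=B18 and stage=pack, which has defects=213.

213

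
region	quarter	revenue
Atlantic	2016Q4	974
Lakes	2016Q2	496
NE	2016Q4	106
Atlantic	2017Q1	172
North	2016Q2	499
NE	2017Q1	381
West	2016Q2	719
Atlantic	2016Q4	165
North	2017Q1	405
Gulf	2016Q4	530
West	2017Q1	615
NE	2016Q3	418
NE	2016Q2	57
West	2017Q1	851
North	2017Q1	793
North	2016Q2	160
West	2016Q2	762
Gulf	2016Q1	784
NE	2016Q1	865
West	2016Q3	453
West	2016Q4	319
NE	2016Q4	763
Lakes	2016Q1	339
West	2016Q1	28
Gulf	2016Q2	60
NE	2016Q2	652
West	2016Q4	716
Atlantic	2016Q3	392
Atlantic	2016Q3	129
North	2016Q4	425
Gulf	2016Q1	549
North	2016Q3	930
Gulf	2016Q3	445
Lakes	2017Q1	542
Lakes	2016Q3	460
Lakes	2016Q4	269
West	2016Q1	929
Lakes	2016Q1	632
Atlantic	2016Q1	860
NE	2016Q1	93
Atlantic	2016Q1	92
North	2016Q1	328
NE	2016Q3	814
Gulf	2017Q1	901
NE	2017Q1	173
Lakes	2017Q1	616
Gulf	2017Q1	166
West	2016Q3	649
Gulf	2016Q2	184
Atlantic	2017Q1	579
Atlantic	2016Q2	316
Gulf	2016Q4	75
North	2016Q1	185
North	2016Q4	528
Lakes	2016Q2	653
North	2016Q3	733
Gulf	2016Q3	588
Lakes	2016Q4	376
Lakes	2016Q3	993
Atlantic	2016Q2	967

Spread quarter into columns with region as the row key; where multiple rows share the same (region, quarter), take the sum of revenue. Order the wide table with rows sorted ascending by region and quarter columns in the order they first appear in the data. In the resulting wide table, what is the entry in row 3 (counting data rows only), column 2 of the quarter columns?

1149

With rows sorted ascending by region, row 3 is region=Lakes. quarter columns in first-appearance order: 2016Q4, 2016Q2, 2017Q1, 2016Q3, 2016Q1; column 2 is 2016Q2.
Long rows with region=Lakes, quarter=2016Q2: 496 + 653 = 1149.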